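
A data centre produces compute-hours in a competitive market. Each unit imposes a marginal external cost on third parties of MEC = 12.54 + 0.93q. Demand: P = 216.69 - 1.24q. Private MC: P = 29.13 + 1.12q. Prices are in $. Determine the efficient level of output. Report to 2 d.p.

q* = 53.20

Social marginal cost = private MC + MEC = 41.67 + 2.05q.
Set SMC = demand: 41.67 + 2.05q = 216.69 - 1.24q → q* = 53.1976.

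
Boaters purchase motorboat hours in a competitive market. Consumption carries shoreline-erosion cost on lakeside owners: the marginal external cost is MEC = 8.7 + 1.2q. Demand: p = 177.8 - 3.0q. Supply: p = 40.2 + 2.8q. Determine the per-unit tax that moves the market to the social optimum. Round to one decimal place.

tax = 30.8 per unit

Social marginal benefit = demand − MEC = 169.1 - 4.2q.
Set SMB = MC: 169.1 - 4.2q = 40.2 + 2.8q → q* = 18.4143.
The Pigouvian tax equals MEC at q*: 8.7 + 1.2×18.4143 = 30.7972.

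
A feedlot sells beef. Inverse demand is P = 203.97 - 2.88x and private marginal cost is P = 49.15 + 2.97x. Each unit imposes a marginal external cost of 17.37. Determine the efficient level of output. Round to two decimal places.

x* = 23.50

Social marginal cost = private MC + MEC = 66.52 + 2.97x.
Set SMC = demand: 66.52 + 2.97x = 203.97 - 2.88x → x* = 23.4957.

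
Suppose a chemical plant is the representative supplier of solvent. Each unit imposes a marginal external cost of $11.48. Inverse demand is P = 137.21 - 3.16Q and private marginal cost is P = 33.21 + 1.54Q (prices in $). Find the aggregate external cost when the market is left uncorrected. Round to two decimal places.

$254.03

Market equilibrium (private): 33.21 + 1.54Q = 137.21 - 3.16Q → Q_m = 22.1277.
Total external cost = MEC × Q_m = 11.48 × 22.1277 = 254.0260.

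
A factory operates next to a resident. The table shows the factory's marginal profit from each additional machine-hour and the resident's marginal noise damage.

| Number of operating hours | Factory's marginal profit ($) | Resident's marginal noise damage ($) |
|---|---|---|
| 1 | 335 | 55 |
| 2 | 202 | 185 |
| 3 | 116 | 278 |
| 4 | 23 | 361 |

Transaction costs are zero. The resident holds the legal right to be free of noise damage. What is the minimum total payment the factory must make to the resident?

Efficient level: marginal profit ≥ marginal noise damage through level 2, so k* = 2.
With the resident holding the right, the factory must at least compensate total damage at k*: 55 + 185 = 240.

$240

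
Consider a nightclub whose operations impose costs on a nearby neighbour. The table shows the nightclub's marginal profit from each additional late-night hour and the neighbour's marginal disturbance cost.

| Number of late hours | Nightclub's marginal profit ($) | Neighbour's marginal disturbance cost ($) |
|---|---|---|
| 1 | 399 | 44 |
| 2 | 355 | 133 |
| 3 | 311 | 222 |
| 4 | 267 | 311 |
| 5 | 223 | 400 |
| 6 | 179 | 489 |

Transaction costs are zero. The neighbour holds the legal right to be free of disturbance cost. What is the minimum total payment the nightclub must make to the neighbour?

Efficient level: marginal profit ≥ marginal disturbance cost through level 3, so k* = 3.
With the neighbour holding the right, the nightclub must at least compensate total damage at k*: 44 + 133 + 222 = 399.

$399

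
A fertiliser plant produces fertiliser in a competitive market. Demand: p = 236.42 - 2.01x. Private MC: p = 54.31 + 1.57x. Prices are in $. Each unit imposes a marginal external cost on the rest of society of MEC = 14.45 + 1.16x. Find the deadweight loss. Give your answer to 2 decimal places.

DWL = $569.20

Market equilibrium (private): 54.31 + 1.57x = 236.42 - 2.01x → x_m = 50.8687.
Social marginal cost = private MC + MEC = 68.76 + 2.73x.
Set SMC = demand: 68.76 + 2.73x = 236.42 - 2.01x → x* = 35.3713.
The welfare-loss triangle has base |x_m − x*| and height MEC(x_m) (the vertical gap between SMC and demand is zero at x* and MEC at x_m).
DWL = ½ × 15.4974 × 73.4577 = 569.2017.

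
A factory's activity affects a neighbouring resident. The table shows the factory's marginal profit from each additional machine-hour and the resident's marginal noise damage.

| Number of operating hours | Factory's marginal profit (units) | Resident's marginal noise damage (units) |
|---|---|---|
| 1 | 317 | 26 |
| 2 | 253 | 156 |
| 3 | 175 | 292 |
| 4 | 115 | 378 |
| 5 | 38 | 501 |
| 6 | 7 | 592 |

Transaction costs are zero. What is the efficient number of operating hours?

Bargaining reaches the level where marginal profit last exceeds marginal noise damage.
That holds through level 2 (253 ≥ 156) but not at 3 (175 < 292).

2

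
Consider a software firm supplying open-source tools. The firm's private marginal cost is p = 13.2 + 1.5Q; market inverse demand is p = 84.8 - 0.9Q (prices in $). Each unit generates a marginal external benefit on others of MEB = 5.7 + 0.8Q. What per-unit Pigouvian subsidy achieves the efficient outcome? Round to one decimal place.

Social marginal cost = private MC − MEB = 7.5 + 0.7Q.
Set SMC = demand: 7.5 + 0.7Q = 84.8 - 0.9Q → Q* = 48.3125.
The Pigouvian subsidy equals MEB at Q*: 5.7 + 0.8×48.3125 = 44.3500.

subsidy = $44.4 per unit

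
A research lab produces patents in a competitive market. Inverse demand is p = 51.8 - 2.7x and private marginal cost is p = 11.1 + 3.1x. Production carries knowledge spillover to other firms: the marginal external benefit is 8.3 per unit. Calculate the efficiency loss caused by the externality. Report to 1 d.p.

DWL = 5.9

Market equilibrium (private): 11.1 + 3.1x = 51.8 - 2.7x → x_m = 7.0172.
Social marginal cost = private MC − MEB = 2.8 + 3.1x.
Set SMC = demand: 2.8 + 3.1x = 51.8 - 2.7x → x* = 8.4483.
The loss is the area between SMC and demand from x* to x_m; with linear curves that's a triangle of height MEB(x_m).
DWL = ½ × 1.4311 × 8.3000 = 5.9391.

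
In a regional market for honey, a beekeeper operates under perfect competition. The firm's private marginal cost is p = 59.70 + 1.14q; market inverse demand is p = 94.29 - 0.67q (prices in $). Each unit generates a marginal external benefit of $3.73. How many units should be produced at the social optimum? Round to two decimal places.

q* = 21.17

Social marginal cost = private MC − MEB = 55.97 + 1.14q.
Set SMC = demand: 55.97 + 1.14q = 94.29 - 0.67q → q* = 21.1713.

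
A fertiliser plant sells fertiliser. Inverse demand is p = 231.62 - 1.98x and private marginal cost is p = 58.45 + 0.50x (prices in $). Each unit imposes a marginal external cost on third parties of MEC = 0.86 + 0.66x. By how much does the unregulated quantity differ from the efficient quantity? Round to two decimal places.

14.95 units

Market equilibrium (private): 58.45 + 0.50x = 231.62 - 1.98x → x_m = 69.8266.
Social marginal cost = private MC + MEC = 59.31 + 1.16x.
Set SMC = demand: 59.31 + 1.16x = 231.62 - 1.98x → x* = 54.8758.
Gap = |69.8266 − 54.8758| = 14.9508.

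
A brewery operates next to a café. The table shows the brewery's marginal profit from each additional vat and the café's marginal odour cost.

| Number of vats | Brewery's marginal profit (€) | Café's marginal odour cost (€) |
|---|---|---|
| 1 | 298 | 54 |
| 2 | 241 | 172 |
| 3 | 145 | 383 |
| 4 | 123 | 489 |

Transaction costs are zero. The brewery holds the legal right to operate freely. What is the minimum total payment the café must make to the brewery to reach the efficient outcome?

€268

Left alone the brewery would choose level 4 (marginal profit stays positive).
Efficient level: k* = 2 (marginal profit ≥ marginal odour cost through 2).
The café must at least cover the brewery's forgone profit from cutting 4→2: 145 + 123 = 268.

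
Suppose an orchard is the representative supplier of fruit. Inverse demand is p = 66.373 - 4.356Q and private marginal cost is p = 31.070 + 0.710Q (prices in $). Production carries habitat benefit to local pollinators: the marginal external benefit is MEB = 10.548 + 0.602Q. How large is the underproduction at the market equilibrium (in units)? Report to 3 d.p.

3.303 units

Market equilibrium (private): 31.070 + 0.710Q = 66.373 - 4.356Q → Q_m = 6.9686.
Social marginal cost = private MC − MEB = 20.522 + 0.108Q.
Set SMC = demand: 20.522 + 0.108Q = 66.373 - 4.356Q → Q* = 10.2713.
Gap = |6.9686 − 10.2713| = 3.3027.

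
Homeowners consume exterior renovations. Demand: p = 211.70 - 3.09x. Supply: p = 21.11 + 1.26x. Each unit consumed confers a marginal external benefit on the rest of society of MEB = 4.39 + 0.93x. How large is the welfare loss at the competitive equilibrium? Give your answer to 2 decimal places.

DWL = 297.86

Market equilibrium (private): 21.11 + 1.26x = 211.70 - 3.09x → x_m = 43.8138.
Social marginal benefit = demand + MEB = 216.09 - 2.16x.
Set SMB = MC: 216.09 - 2.16x = 21.11 + 1.26x → x* = 57.0117.
Height of the DWL triangle at x_m is SMB(x_m) − MC(x_m) = MEB(x_m) = 45.1368.
DWL = ½ × 13.1979 × 45.1368 = 297.8555.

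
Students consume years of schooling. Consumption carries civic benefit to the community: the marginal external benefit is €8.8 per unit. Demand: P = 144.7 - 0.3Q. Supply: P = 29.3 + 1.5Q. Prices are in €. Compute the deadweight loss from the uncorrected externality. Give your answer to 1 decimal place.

Market equilibrium (private): 29.3 + 1.5Q = 144.7 - 0.3Q → Q_m = 64.1111.
Social marginal benefit = demand + MEB = 153.5 - 0.3Q.
Set SMB = MC: 153.5 - 0.3Q = 29.3 + 1.5Q → Q* = 69.0000.
Between Q* and Q_m the wedge SMB − MC runs linearly from 0 to MEB(Q_m), so the loss is a triangle.
DWL = ½ × 4.8889 × 8.8000 = 21.5112.

DWL = €21.5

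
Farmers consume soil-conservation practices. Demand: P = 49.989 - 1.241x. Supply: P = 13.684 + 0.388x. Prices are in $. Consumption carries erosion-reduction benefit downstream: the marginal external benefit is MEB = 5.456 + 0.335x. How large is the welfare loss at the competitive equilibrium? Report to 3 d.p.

Market equilibrium (private): 13.684 + 0.388x = 49.989 - 1.241x → x_m = 22.2867.
Social marginal benefit = demand + MEB = 55.445 - 0.906x.
Set SMB = MC: 55.445 - 0.906x = 13.684 + 0.388x → x* = 32.2728.
The loss is the area between SMB and MC from x* to x_m; with linear curves that's a triangle of height MEB(x_m).
DWL = ½ × 9.9861 × 12.9220 = 64.5202.

DWL = $64.520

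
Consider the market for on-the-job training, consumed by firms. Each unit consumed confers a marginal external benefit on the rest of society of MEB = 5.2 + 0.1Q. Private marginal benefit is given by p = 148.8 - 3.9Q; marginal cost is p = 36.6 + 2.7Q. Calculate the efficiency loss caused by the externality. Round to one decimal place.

DWL = 3.7

Market equilibrium (private): 36.6 + 2.7Q = 148.8 - 3.9Q → Q_m = 17.0000.
Social marginal benefit = demand + MEB = 154.0 - 3.8Q.
Set SMB = MC: 154.0 - 3.8Q = 36.6 + 2.7Q → Q* = 18.0615.
Between Q* and Q_m the wedge SMB − MC runs linearly from 0 to MEB(Q_m), so the loss is a triangle.
DWL = ½ × 1.0615 × 6.9000 = 3.6622.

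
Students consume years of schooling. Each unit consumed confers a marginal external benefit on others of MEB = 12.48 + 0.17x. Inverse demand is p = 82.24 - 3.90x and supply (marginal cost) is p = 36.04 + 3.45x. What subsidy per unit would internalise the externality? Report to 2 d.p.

subsidy = 13.87 per unit

Social marginal benefit = demand + MEB = 94.72 - 3.73x.
Set SMB = MC: 94.72 - 3.73x = 36.04 + 3.45x → x* = 8.1727.
The Pigouvian subsidy equals MEB at x*: 12.48 + 0.17×8.1727 = 13.8694.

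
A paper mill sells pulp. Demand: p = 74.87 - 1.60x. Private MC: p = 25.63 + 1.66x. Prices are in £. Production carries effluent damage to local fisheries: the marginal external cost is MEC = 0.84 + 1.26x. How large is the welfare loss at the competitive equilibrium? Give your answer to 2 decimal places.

DWL = £43.68

Market equilibrium (private): 25.63 + 1.66x = 74.87 - 1.60x → x_m = 15.1043.
Social marginal cost = private MC + MEC = 26.47 + 2.92x.
Set SMC = demand: 26.47 + 2.92x = 74.87 - 1.60x → x* = 10.7080.
Height of the DWL triangle at x_m is SMC(x_m) − demand(x_m) = MEC(x_m) = 19.8714.
DWL = ½ × 4.3963 × 19.8714 = 43.6803.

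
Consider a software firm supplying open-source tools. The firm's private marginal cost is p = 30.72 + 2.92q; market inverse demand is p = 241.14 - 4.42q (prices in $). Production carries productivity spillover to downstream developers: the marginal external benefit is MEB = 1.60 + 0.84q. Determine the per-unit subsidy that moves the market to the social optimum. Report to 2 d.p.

Social marginal cost = private MC − MEB = 29.12 + 2.08q.
Set SMC = demand: 29.12 + 2.08q = 241.14 - 4.42q → q* = 32.6185.
The Pigouvian subsidy equals MEB at q*: 1.60 + 0.84×32.6185 = 28.9995.

subsidy = $29.00 per unit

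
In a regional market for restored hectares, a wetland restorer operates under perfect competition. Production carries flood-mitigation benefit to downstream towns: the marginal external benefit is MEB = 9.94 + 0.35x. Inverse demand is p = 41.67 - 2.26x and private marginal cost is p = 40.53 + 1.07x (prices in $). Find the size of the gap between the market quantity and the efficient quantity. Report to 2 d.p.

Market equilibrium (private): 40.53 + 1.07x = 41.67 - 2.26x → x_m = 0.3423.
Social marginal cost = private MC − MEB = 30.59 + 0.72x.
Set SMC = demand: 30.59 + 0.72x = 41.67 - 2.26x → x* = 3.7181.
Gap = |0.3423 − 3.7181| = 3.3758.

3.38 units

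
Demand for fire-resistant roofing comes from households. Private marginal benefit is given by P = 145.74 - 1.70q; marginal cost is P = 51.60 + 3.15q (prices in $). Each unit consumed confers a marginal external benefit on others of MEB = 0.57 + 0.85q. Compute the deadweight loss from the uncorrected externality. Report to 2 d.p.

Market equilibrium (private): 51.60 + 3.15q = 145.74 - 1.70q → q_m = 19.4103.
Social marginal benefit = demand + MEB = 146.31 - 0.85q.
Set SMB = MC: 146.31 - 0.85q = 51.60 + 3.15q → q* = 23.6775.
The loss is the area between SMB and MC from q* to q_m; with linear curves that's a triangle of height MEB(q_m).
DWL = ½ × 4.2672 × 17.0688 = 36.4180.

DWL = $36.42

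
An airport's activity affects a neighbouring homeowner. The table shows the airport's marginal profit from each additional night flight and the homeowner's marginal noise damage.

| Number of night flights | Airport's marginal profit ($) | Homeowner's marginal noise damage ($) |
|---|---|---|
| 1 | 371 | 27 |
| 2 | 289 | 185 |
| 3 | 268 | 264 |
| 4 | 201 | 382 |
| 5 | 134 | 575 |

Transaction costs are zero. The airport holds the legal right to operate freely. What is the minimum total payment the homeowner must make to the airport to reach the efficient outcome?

Left alone the airport would choose level 5 (marginal profit stays positive).
Efficient level: k* = 3 (marginal profit ≥ marginal noise damage through 3).
The homeowner must at least cover the airport's forgone profit from cutting 5→3: 201 + 134 = 335.

$335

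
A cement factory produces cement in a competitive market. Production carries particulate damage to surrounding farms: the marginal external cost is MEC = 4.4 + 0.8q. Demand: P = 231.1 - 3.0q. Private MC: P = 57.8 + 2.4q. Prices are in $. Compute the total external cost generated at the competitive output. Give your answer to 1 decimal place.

Market equilibrium (private): 57.8 + 2.4q = 231.1 - 3.0q → q_m = 32.0926.
Total external cost = ∫₀^{q_m} (4.4 + 0.8q) dq = 4.4×32.0926 + ½×0.8×32.0926² = 553.1814.

$553.2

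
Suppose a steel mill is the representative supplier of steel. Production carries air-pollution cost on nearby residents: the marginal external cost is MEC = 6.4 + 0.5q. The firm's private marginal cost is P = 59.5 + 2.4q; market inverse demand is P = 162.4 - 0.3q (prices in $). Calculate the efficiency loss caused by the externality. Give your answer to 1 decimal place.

Market equilibrium (private): 59.5 + 2.4q = 162.4 - 0.3q → q_m = 38.1111.
Social marginal cost = private MC + MEC = 65.9 + 2.9q.
Set SMC = demand: 65.9 + 2.9q = 162.4 - 0.3q → q* = 30.1563.
Height of the DWL triangle at q_m is SMC(q_m) − demand(q_m) = MEC(q_m) = 25.4556.
DWL = ½ × 7.9548 × 25.4556 = 101.2471.

DWL = $101.2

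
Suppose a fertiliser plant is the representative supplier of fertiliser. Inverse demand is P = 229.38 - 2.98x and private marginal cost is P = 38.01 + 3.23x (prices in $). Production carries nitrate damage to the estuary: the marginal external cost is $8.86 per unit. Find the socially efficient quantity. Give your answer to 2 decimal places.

x* = 29.39

Social marginal cost = private MC + MEC = 46.87 + 3.23x.
Set SMC = demand: 46.87 + 3.23x = 229.38 - 2.98x → x* = 29.3897.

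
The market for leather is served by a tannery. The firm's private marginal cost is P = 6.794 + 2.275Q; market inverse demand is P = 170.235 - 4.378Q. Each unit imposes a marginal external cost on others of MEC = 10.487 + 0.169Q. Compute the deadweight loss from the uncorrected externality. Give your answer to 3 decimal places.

Market equilibrium (private): 6.794 + 2.275Q = 170.235 - 4.378Q → Q_m = 24.5665.
Social marginal cost = private MC + MEC = 17.281 + 2.444Q.
Set SMC = demand: 17.281 + 2.444Q = 170.235 - 4.378Q → Q* = 22.4207.
Between Q* and Q_m the wedge SMC − demand runs linearly from 0 to MEC(Q_m), so the loss is a triangle.
DWL = ½ × 2.1458 × 14.6387 = 15.7059.

DWL = 15.706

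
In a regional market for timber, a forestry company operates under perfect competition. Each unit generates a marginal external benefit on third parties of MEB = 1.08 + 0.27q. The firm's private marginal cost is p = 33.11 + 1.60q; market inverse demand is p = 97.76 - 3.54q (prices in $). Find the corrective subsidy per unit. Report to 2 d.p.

Social marginal cost = private MC − MEB = 32.03 + 1.33q.
Set SMC = demand: 32.03 + 1.33q = 97.76 - 3.54q → q* = 13.4969.
The Pigouvian subsidy equals MEB at q*: 1.08 + 0.27×13.4969 = 4.7242.

subsidy = $4.72 per unit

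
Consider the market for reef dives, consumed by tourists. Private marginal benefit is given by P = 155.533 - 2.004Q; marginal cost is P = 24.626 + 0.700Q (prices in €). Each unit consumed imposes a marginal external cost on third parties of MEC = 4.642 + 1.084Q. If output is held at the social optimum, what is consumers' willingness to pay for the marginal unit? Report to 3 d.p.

P = €88.734

Social marginal benefit = demand − MEC = 150.891 - 3.088Q.
Set SMB = MC: 150.891 - 3.088Q = 24.626 + 0.700Q → Q* = 33.3329.
Consumer price on the demand curve at Q*: 155.533 − 2.004×33.3329 = 88.7339.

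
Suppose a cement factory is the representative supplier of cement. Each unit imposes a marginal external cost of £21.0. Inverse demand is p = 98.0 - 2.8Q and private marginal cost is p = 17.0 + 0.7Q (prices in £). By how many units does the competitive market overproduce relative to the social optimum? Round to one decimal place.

6.0 units

Market equilibrium (private): 17.0 + 0.7Q = 98.0 - 2.8Q → Q_m = 23.1429.
Social marginal cost = private MC + MEC = 38.0 + 0.7Q.
Set SMC = demand: 38.0 + 0.7Q = 98.0 - 2.8Q → Q* = 17.1429.
Gap = |23.1429 − 17.1429| = 6.0000.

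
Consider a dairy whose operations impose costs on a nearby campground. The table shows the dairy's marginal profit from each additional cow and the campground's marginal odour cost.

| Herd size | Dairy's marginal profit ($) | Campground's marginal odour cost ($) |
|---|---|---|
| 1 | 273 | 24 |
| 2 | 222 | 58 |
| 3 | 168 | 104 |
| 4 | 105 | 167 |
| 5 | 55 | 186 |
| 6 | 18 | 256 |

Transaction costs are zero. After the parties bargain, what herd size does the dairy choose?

Bargaining reaches the level where marginal profit last exceeds marginal odour cost.
That holds through level 3 (168 ≥ 104) but not at 4 (105 < 167).

3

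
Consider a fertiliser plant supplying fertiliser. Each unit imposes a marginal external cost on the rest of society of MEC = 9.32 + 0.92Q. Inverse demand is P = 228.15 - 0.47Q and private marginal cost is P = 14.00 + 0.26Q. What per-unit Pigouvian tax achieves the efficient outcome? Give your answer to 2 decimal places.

tax = 123.53 per unit

Social marginal cost = private MC + MEC = 23.32 + 1.18Q.
Set SMC = demand: 23.32 + 1.18Q = 228.15 - 0.47Q → Q* = 124.1394.
The Pigouvian tax equals MEC at Q*: 9.32 + 0.92×124.1394 = 123.5282.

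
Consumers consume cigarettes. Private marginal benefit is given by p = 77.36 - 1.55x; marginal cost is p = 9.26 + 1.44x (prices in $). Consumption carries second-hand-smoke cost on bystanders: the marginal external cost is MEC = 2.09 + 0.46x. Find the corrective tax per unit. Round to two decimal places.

Social marginal benefit = demand − MEC = 75.27 - 2.01x.
Set SMB = MC: 75.27 - 2.01x = 9.26 + 1.44x → x* = 19.1333.
The Pigouvian tax equals MEC at x*: 2.09 + 0.46×19.1333 = 10.8913.

tax = $10.89 per unit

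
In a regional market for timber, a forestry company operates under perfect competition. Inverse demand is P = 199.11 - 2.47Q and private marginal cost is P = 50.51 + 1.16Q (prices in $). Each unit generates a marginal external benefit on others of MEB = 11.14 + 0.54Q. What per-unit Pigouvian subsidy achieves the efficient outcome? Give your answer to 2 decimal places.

Social marginal cost = private MC − MEB = 39.37 + 0.62Q.
Set SMC = demand: 39.37 + 0.62Q = 199.11 - 2.47Q → Q* = 51.6958.
The Pigouvian subsidy equals MEB at Q*: 11.14 + 0.54×51.6958 = 39.0557.

subsidy = $39.06 per unit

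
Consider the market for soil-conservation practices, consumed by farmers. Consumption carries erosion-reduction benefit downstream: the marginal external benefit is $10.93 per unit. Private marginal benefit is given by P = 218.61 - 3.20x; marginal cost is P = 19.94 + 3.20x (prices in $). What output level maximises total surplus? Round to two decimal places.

Social marginal benefit = demand + MEB = 229.54 - 3.20x.
Set SMB = MC: 229.54 - 3.20x = 19.94 + 3.20x → x* = 32.7500.

x* = 32.75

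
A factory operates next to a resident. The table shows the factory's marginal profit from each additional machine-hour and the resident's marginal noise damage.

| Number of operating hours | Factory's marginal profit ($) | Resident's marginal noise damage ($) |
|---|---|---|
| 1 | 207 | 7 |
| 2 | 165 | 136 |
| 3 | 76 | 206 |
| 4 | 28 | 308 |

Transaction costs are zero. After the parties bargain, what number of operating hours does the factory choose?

Bargaining reaches the level where marginal profit last exceeds marginal noise damage.
That holds through level 2 (165 ≥ 136) but not at 3 (76 < 206).

2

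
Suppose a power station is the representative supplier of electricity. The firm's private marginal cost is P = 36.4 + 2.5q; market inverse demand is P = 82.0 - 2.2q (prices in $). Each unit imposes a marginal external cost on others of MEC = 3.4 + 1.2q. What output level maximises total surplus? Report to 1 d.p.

q* = 7.2

Social marginal cost = private MC + MEC = 39.8 + 3.7q.
Set SMC = demand: 39.8 + 3.7q = 82.0 - 2.2q → q* = 7.1525.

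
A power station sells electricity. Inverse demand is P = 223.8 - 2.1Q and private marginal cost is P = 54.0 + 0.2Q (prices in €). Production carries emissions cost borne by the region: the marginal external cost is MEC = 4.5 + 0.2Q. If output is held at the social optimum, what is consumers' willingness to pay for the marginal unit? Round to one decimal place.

P = €84.9

Social marginal cost = private MC + MEC = 58.5 + 0.4Q.
Set SMC = demand: 58.5 + 0.4Q = 223.8 - 2.1Q → Q* = 66.1200.
Consumer price on the demand curve at Q*: 223.8 − 2.1×66.1200 = 84.9480.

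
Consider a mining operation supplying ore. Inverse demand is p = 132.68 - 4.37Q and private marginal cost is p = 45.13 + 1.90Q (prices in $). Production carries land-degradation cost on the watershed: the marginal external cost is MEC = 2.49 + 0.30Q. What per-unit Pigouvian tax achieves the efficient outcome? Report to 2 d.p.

tax = $6.37 per unit

Social marginal cost = private MC + MEC = 47.62 + 2.20Q.
Set SMC = demand: 47.62 + 2.20Q = 132.68 - 4.37Q → Q* = 12.9467.
The Pigouvian tax equals MEC at Q*: 2.49 + 0.30×12.9467 = 6.3740.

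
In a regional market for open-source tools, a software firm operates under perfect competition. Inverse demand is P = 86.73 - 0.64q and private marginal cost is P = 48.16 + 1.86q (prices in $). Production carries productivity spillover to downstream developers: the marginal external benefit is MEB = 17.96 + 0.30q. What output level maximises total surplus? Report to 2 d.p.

q* = 25.70

Social marginal cost = private MC − MEB = 30.20 + 1.56q.
Set SMC = demand: 30.20 + 1.56q = 86.73 - 0.64q → q* = 25.6955.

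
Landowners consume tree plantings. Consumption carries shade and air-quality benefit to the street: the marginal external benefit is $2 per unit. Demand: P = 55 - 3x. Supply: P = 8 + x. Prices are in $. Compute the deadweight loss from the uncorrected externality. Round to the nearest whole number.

DWL = $1

Market equilibrium (private): 8 + x = 55 - 3x → x_m = 11.7500.
Social marginal benefit = demand + MEB = 57 - 3x.
Set SMB = MC: 57 - 3x = 8 + x → x* = 12.2500.
Height of the DWL triangle at x_m is SMB(x_m) − MC(x_m) = MEB(x_m) = 2.0000.
DWL = ½ × 0.5000 × 2.0000 = 0.5000.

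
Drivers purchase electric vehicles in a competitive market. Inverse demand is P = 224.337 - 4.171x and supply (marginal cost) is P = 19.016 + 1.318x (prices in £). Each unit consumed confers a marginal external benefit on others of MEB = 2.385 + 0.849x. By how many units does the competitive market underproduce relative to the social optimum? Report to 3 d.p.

Market equilibrium (private): 19.016 + 1.318x = 224.337 - 4.171x → x_m = 37.4059.
Social marginal benefit = demand + MEB = 226.722 - 3.322x.
Set SMB = MC: 226.722 - 3.322x = 19.016 + 1.318x → x* = 44.7642.
Gap = |37.4059 − 44.7642| = 7.3583.

7.358 units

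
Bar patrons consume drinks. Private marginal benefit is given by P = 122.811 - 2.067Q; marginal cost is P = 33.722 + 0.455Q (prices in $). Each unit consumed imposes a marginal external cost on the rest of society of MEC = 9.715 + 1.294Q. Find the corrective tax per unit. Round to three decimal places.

Social marginal benefit = demand − MEC = 113.096 - 3.361Q.
Set SMB = MC: 113.096 - 3.361Q = 33.722 + 0.455Q → Q* = 20.8003.
The Pigouvian tax equals MEC at Q*: 9.715 + 1.294×20.8003 = 36.6306.

tax = $36.631 per unit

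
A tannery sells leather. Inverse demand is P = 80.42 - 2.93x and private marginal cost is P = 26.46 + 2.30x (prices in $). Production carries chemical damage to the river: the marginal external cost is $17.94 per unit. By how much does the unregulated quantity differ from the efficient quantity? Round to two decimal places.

3.43 units

Market equilibrium (private): 26.46 + 2.30x = 80.42 - 2.93x → x_m = 10.3174.
Social marginal cost = private MC + MEC = 44.40 + 2.30x.
Set SMC = demand: 44.40 + 2.30x = 80.42 - 2.93x → x* = 6.8872.
Gap = |10.3174 − 6.8872| = 3.4302.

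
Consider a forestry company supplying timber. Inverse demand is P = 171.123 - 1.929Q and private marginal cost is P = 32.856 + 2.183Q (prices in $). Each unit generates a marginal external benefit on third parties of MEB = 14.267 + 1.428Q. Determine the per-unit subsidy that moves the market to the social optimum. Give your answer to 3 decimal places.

Social marginal cost = private MC − MEB = 18.589 + 0.755Q.
Set SMC = demand: 18.589 + 0.755Q = 171.123 - 1.929Q → Q* = 56.8308.
The Pigouvian subsidy equals MEB at Q*: 14.267 + 1.428×56.8308 = 95.4214.

subsidy = $95.421 per unit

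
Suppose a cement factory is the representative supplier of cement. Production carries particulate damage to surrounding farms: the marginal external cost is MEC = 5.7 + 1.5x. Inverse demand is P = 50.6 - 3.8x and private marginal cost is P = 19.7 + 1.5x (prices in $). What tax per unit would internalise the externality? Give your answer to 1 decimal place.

Social marginal cost = private MC + MEC = 25.4 + 3.0x.
Set SMC = demand: 25.4 + 3.0x = 50.6 - 3.8x → x* = 3.7059.
The Pigouvian tax equals MEC at x*: 5.7 + 1.5×3.7059 = 11.2589.

tax = $11.3 per unit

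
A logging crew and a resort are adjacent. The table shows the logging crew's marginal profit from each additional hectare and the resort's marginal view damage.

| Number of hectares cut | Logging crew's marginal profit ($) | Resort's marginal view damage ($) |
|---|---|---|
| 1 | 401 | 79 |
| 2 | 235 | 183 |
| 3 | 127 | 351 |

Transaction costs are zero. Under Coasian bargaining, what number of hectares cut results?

Bargaining reaches the level where marginal profit last exceeds marginal view damage.
That holds through level 2 (235 ≥ 183) but not at 3 (127 < 351).

2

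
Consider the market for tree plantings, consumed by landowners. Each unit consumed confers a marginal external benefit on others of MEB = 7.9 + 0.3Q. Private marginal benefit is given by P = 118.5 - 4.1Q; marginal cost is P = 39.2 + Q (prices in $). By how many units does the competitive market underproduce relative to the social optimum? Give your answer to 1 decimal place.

Market equilibrium (private): 39.2 + Q = 118.5 - 4.1Q → Q_m = 15.5490.
Social marginal benefit = demand + MEB = 126.4 - 3.8Q.
Set SMB = MC: 126.4 - 3.8Q = 39.2 + Q → Q* = 18.1667.
Gap = |15.5490 − 18.1667| = 2.6177.

2.6 units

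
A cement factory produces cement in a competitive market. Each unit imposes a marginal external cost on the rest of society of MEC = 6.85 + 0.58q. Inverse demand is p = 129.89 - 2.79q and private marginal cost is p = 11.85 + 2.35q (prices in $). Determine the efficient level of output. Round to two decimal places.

q* = 19.44

Social marginal cost = private MC + MEC = 18.70 + 2.93q.
Set SMC = demand: 18.70 + 2.93q = 129.89 - 2.79q → q* = 19.4388.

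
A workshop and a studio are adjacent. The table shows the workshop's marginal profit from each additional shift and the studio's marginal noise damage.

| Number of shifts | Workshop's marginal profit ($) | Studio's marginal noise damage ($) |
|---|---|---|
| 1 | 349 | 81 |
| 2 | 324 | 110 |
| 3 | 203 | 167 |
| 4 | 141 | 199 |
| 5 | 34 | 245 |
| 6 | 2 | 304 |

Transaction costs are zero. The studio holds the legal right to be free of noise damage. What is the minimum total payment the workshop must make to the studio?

$358

Efficient level: marginal profit ≥ marginal noise damage through level 3, so k* = 3.
With the studio holding the right, the workshop must at least compensate total damage at k*: 81 + 110 + 167 = 358.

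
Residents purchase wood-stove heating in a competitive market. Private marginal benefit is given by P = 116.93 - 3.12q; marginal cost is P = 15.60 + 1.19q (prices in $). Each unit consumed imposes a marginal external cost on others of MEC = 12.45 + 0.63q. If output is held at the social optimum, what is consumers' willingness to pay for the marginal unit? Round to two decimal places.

P = $60.80

Social marginal benefit = demand − MEC = 104.48 - 3.75q.
Set SMB = MC: 104.48 - 3.75q = 15.60 + 1.19q → q* = 17.9919.
Consumer price on the demand curve at q*: 116.93 − 3.12×17.9919 = 60.7953.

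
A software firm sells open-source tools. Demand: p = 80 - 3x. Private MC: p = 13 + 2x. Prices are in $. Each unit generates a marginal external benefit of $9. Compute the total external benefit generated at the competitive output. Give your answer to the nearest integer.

$121

Market equilibrium (private): 13 + 2x = 80 - 3x → x_m = 13.4000.
Total external benefit = MEB × x_m = 9 × 13.4000 = 120.6000.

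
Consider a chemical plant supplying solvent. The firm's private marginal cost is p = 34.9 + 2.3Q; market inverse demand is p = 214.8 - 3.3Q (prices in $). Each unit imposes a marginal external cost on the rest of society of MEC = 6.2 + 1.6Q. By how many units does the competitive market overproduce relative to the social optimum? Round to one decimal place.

Market equilibrium (private): 34.9 + 2.3Q = 214.8 - 3.3Q → Q_m = 32.1250.
Social marginal cost = private MC + MEC = 41.1 + 3.9Q.
Set SMC = demand: 41.1 + 3.9Q = 214.8 - 3.3Q → Q* = 24.1250.
Gap = |32.1250 − 24.1250| = 8.0000.

8.0 units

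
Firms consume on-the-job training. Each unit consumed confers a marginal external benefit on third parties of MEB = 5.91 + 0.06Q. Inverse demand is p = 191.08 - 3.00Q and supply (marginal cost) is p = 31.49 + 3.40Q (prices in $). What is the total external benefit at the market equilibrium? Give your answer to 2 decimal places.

$166.03

Market equilibrium (private): 31.49 + 3.40Q = 191.08 - 3.00Q → Q_m = 24.9359.
Total external benefit = ∫₀^{Q_m} (5.91 + 0.06Q) dQ = 5.91×24.9359 + ½×0.06×24.9359² = 166.0251.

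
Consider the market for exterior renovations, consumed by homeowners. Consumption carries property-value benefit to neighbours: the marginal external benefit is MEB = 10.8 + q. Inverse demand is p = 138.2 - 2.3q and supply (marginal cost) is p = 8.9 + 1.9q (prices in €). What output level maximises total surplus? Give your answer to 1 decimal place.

q* = 43.8

Social marginal benefit = demand + MEB = 149.0 - 1.3q.
Set SMB = MC: 149.0 - 1.3q = 8.9 + 1.9q → q* = 43.7813.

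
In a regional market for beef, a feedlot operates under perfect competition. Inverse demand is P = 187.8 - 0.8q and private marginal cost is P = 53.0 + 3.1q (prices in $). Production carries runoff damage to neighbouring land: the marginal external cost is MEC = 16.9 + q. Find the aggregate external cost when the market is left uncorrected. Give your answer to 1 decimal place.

$1181.5

Market equilibrium (private): 53.0 + 3.1q = 187.8 - 0.8q → q_m = 34.5641.
Total external cost = ∫₀^{q_m} (16.9 + 1.0q) dq = 16.9×34.5641 + ½×1.0×34.5641² = 1181.4718.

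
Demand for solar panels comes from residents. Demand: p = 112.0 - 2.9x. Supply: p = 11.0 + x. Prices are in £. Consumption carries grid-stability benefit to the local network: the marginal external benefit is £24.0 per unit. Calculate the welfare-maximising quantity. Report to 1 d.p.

Social marginal benefit = demand + MEB = 136.0 - 2.9x.
Set SMB = MC: 136.0 - 2.9x = 11.0 + x → x* = 32.0513.

x* = 32.1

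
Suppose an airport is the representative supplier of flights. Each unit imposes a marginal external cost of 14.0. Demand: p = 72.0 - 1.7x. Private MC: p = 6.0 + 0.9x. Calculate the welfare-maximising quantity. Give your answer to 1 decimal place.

Social marginal cost = private MC + MEC = 20.0 + 0.9x.
Set SMC = demand: 20.0 + 0.9x = 72.0 - 1.7x → x* = 20.0000.

x* = 20.0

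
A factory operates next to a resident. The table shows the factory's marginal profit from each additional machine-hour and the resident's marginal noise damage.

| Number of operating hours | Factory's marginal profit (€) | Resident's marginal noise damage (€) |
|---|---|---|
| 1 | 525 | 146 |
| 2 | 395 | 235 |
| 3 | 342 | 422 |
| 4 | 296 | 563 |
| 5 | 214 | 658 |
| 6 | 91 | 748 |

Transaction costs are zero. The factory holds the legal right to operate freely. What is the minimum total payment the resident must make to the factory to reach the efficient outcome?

€943

Left alone the factory would choose level 6 (marginal profit stays positive).
Efficient level: k* = 2 (marginal profit ≥ marginal noise damage through 2).
The resident must at least cover the factory's forgone profit from cutting 6→2: 342 + 296 + 214 + 91 = 943.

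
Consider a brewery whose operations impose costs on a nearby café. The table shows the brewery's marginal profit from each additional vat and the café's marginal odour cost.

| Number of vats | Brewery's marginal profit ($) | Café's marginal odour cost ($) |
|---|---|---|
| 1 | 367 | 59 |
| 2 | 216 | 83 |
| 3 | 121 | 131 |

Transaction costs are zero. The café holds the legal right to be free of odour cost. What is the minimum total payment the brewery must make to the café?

Efficient level: marginal profit ≥ marginal odour cost through level 2, so k* = 2.
With the café holding the right, the brewery must at least compensate total damage at k*: 59 + 83 = 142.

$142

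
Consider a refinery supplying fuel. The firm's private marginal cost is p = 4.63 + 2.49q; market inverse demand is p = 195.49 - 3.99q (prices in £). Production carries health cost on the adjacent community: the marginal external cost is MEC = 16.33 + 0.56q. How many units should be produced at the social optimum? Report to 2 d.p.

q* = 24.79

Social marginal cost = private MC + MEC = 20.96 + 3.05q.
Set SMC = demand: 20.96 + 3.05q = 195.49 - 3.99q → q* = 24.7912.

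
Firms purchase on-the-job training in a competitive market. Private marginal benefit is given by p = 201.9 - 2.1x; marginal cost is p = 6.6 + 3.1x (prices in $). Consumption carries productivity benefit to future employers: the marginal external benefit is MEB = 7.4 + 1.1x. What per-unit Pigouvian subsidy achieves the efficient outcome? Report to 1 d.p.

subsidy = $61.8 per unit

Social marginal benefit = demand + MEB = 209.3 - x.
Set SMB = MC: 209.3 - x = 6.6 + 3.1x → x* = 49.4390.
The Pigouvian subsidy equals MEB at x*: 7.4 + 1.1×49.4390 = 61.7829.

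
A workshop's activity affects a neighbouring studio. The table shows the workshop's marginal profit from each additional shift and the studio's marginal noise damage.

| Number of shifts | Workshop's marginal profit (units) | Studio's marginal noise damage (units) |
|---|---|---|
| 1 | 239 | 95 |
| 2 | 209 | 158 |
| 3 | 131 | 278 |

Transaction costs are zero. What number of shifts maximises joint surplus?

Bargaining reaches the level where marginal profit last exceeds marginal noise damage.
That holds through level 2 (209 ≥ 158) but not at 3 (131 < 278).

2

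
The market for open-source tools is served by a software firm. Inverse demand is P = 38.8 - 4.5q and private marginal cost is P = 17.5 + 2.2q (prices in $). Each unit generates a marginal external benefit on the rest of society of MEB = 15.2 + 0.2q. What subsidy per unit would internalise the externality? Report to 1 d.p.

subsidy = $16.3 per unit

Social marginal cost = private MC − MEB = 2.3 + 2.0q.
Set SMC = demand: 2.3 + 2.0q = 38.8 - 4.5q → q* = 5.6154.
The Pigouvian subsidy equals MEB at q*: 15.2 + 0.2×5.6154 = 16.3231.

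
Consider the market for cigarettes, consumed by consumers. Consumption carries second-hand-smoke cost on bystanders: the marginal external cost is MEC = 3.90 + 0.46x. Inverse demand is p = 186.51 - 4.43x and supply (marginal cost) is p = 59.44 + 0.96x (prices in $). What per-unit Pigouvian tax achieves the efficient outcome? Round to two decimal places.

tax = $13.59 per unit

Social marginal benefit = demand − MEC = 182.61 - 4.89x.
Set SMB = MC: 182.61 - 4.89x = 59.44 + 0.96x → x* = 21.0547.
The Pigouvian tax equals MEC at x*: 3.90 + 0.46×21.0547 = 13.5852.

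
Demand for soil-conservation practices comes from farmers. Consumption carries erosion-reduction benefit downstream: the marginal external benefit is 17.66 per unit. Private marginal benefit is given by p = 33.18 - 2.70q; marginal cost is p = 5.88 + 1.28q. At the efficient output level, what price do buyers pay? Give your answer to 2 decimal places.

P = 2.68

Social marginal benefit = demand + MEB = 50.84 - 2.70q.
Set SMB = MC: 50.84 - 2.70q = 5.88 + 1.28q → q* = 11.2965.
Consumer price on the demand curve at q*: 33.18 − 2.70×11.2965 = 2.6795.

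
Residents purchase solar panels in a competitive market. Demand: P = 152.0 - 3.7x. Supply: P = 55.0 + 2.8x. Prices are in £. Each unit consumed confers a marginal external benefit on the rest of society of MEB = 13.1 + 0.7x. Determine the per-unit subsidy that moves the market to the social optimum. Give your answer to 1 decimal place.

Social marginal benefit = demand + MEB = 165.1 - 3.0x.
Set SMB = MC: 165.1 - 3.0x = 55.0 + 2.8x → x* = 18.9828.
The Pigouvian subsidy equals MEB at x*: 13.1 + 0.7×18.9828 = 26.3880.

subsidy = £26.4 per unit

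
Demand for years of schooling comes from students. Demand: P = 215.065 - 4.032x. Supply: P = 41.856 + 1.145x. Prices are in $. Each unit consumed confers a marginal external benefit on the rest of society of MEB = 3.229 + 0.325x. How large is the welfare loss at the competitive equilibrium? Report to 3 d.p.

Market equilibrium (private): 41.856 + 1.145x = 215.065 - 4.032x → x_m = 33.4574.
Social marginal benefit = demand + MEB = 218.294 - 3.707x.
Set SMB = MC: 218.294 - 3.707x = 41.856 + 1.145x → x* = 36.3640.
Height of the DWL triangle at x_m is SMB(x_m) − MC(x_m) = MEB(x_m) = 14.1027.
DWL = ½ × 2.9066 × 14.1027 = 20.4955.

DWL = $20.495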